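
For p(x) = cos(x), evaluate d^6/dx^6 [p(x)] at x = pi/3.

-1/2

The coefficient of (x - pi/3)^6 in the expansion is -1/1440, so p^(6)(pi/3) = 6! * (-1/1440) = -1/2.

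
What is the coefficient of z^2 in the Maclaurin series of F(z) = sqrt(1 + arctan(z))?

-1/8

Let u equal the inner series; expand the outer function in u and truncate.
[z^0] = 1;  [z^1] = 1/2;  [z^2] = -1/8.
So c_2 = F′′(0)/2! = -1/8.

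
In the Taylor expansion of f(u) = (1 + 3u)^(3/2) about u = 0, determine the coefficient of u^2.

Use the known series and substitute for the argument.
f(0) = 1
f′(0) = 9/2
f′′(0) = 27/4

27/8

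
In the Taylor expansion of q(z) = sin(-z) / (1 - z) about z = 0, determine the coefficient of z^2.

Write out both Maclaurin series and multiply, keeping only the needed powers.
q(0) = 0
q′(0) = -1
q′′(0) = -2

-1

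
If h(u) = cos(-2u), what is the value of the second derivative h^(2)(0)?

-4

Use the known series and substitute for the argument.
From the series, [u^2] h = -2; multiply by 2! = 2 to get -4.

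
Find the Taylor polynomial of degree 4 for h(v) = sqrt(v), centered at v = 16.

-5*(v - 16)^4/2097152 + (v - 16)^3/16384 - (v - 16)^2/512 + (v - 16)/8 + 4

Compute the successive derivatives at the expansion point and divide by k!.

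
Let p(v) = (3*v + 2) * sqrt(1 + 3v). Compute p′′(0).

Distribute the polynomial across the series and collect like powers.
From the series, [v^2] p = 9/4; multiply by 2! = 2 to get 9/2.

9/2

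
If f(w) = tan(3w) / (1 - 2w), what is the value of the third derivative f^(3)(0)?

126

Multiply the two series term by term and collect like powers.
From the series, [w^3] f = 21; multiply by 3! = 6 to get 126.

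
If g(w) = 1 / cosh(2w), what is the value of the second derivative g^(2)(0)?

-4

Write the quotient as an unknown series and match coefficients against numerator = denominator · series.
The coefficient of w^2 in the expansion is -2, so g′′(0) = 2! * (-2) = -4.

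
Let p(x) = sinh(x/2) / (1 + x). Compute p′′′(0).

Take the Cauchy product of the two expansions.
From the series, [x^3] p = 25/48; multiply by 3! = 6 to get 25/8.

25/8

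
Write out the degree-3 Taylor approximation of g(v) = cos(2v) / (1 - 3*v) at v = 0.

21*v^3 + 7*v^2 + 3*v + 1

Use 1/(1 - r) = Σ r^k on the denominator, then take the Cauchy product.
[v^0] = 1;  [v^1] = 3;  [v^2] = 7;  [v^3] = 21.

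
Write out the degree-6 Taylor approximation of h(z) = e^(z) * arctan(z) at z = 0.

11*z^6/72 + 3*z^5/40 - z^4/6 + z^3/6 + z^2 + z

Write out both Maclaurin series and multiply, keeping only the needed powers.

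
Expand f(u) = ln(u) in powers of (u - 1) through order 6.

-(u - 1)^6/6 + (u - 1)^5/5 - (u - 1)^4/4 + (u - 1)^3/3 - (u - 1)^2/2 + (u - 1)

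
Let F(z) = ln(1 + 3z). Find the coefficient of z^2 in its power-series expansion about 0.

-9/2

F(0) = 0
F′(0) = 3
F′′(0) = -9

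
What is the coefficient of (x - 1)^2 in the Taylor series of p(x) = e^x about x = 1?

e/2

p(1) = e
p′(1) = e
p′′(1) = e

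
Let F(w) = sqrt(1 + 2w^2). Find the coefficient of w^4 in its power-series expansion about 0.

F(0) = 1
F′(0) = 0
F′′(0) = 2
F′′′(0) = 0
F^(4)(0) = -12

-1/2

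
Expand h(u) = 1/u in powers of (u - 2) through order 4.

(u - 2)^4/32 - (u - 2)^3/16 + (u - 2)^2/8 - (u - 2)/4 + 1/2

Apply the Taylor formula c_k = f^(k)(a)/k!.
h(2) = 1/2
h′(2) = -1/4
h′′(2) = 1/4
h′′′(2) = -3/8
h^(4)(2) = 3/4
The Taylor polynomial is Σ h^(k)(2)/k! · (u - 2)^k.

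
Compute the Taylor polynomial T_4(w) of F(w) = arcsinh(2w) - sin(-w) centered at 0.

Add the two expansions coefficient-wise.
F(0) = 0
F′(0) = 3
F′′(0) = 0
F′′′(0) = -9
F^(4)(0) = 0
Then c_k = F^(k)(0)/k! gives each Taylor coefficient.

-3*w^3/2 + 3*w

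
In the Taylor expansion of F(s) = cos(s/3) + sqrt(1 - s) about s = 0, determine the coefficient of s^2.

-13/72

Add the two expansions coefficient-wise.
F(0) = 2
F′(0) = -1/2
F′′(0) = -13/36
The Taylor polynomial is Σ F^(k)(0)/k! · s^k.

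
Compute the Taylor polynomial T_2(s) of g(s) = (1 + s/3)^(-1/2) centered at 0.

s^2/24 - s/6 + 1

Compute the successive derivatives at the expansion point and divide by k!.
g(0) = 1
g′(0) = -1/6
g′′(0) = 1/12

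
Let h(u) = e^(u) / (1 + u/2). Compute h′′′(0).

Multiply the two series term by term and collect like powers.
The coefficient of u^3 in the expansion is 1/24, so h′′′(0) = 3! * (1/24) = 1/4.

1/4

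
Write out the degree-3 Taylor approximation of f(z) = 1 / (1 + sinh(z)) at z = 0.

-7*z^3/6 + z^2 - z + 1

Expand as Σ (-1)^k u^k with u equal to the inner function's series.
[z^0] = 1;  [z^1] = -1;  [z^2] = 1;  [z^3] = -7/6.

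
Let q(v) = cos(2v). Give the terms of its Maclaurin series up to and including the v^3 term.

1 - 2*v^2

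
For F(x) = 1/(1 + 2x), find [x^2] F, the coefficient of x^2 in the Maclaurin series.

4

Apply the Taylor formula c_k = f^(k)(a)/k!.
[x^0] = 1;  [x^1] = -2;  [x^2] = 4.
So c_2 = F′′(0)/2! = 4.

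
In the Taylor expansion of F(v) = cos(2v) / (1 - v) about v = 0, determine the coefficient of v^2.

Multiply the numerator's expansion by the denominator's geometric series.
[v^0] = 1;  [v^1] = 1;  [v^2] = -1.
So c_2 = F′′(0)/2! = -1.

-1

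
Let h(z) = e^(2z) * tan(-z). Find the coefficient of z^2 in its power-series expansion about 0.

Expand each factor separately, then convolve coefficients.
h(0) = 0
h′(0) = -1
h′′(0) = -4
The Taylor polynomial is Σ h^(k)(0)/k! · z^k.

-2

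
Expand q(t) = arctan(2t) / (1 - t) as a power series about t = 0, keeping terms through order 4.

-2*t^4/3 - 2*t^3/3 + 2*t^2 + 2*t

Multiply the two series term by term and collect like powers.
[t^0] = 0;  [t^1] = 2;  [t^2] = 2;  [t^3] = -2/3;  [t^4] = -2/3.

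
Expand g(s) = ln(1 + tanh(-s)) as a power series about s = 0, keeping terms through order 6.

Substitute the inner expansion into the outer series and collect powers.
g(0) = 0
g′(0) = -1
g′′(0) = -1
g′′′(0) = 0
g^(4)(0) = 2
g^(5)(0) = 0
g^(6)(0) = -16

-s^6/45 + s^4/12 - s^2/2 - s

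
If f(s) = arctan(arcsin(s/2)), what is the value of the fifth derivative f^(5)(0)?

13/32

Substitute the inner expansion into the outer series and collect powers.
The coefficient of s^5 in the expansion is 13/3840, so f^(5)(0) = 5! * (13/3840) = 13/32.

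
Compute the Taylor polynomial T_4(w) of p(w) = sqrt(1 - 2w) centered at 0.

-5*w^4/8 - w^3/2 - w^2/2 - w + 1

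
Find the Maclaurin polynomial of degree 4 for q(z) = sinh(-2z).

-4*z^3/3 - 2*z

Apply the Taylor formula c_k = f^(k)(a)/k!.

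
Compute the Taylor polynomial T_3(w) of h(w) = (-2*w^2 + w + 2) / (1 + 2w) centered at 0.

Shift and add copies of the series according to the polynomial's terms.
h(0) = 2
h′(0) = -3
h′′(0) = 8
h′′′(0) = -48

-8*w^3 + 4*w^2 - 3*w + 2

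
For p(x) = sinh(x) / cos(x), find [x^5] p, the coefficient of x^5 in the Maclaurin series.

3/10

Invert the denominator's series and multiply.
p(0) = 0
p′(0) = 1
p′′(0) = 0
p′′′(0) = 4
p^(4)(0) = 0
p^(5)(0) = 36
So c_5 = p^(5)(0)/5! = 3/10.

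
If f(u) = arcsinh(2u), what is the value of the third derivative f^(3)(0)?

-8

Differentiate repeatedly and evaluate at the center.
From the series, [u^3] f = -4/3; multiply by 3! = 6 to get -8.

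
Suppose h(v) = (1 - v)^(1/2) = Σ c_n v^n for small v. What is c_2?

-1/8

Use the known series and substitute for the argument.
h(0) = 1
h′(0) = -1/2
h′′(0) = -1/4
The Taylor polynomial is Σ h^(k)(0)/k! · v^k.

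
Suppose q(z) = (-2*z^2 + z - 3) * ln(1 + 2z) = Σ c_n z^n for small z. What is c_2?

8

Multiply each power in the prefactor through the base expansion.
q(0) = 0
q′(0) = -6
q′′(0) = 16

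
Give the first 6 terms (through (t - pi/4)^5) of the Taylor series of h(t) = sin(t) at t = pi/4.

Differentiate repeatedly and evaluate at the center.
h(pi/4) = sqrt(2)/2
h′(pi/4) = sqrt(2)/2
h′′(pi/4) = -sqrt(2)/2
h′′′(pi/4) = -sqrt(2)/2
h^(4)(pi/4) = sqrt(2)/2
h^(5)(pi/4) = sqrt(2)/2
Dividing each by k! gives the coefficients c_0, ..., c_5.

sqrt(2)*(t - pi/4)^5/240 + sqrt(2)*(t - pi/4)^4/48 - sqrt(2)*(t - pi/4)^3/12 - sqrt(2)*(t - pi/4)^2/4 + sqrt(2)*(t - pi/4)/2 + sqrt(2)/2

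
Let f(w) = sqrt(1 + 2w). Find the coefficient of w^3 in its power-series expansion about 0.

1/2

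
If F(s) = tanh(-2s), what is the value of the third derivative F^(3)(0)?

16

Use the known series and substitute for the argument.
The coefficient of s^3 in the expansion is 8/3, so F′′′(0) = 3! * (8/3) = 16.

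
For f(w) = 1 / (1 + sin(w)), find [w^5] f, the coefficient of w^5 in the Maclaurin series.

Expand as Σ (-1)^k u^k with u equal to the inner function's series.
f(0) = 1
f′(0) = -1
f′′(0) = 2
f′′′(0) = -5
f^(4)(0) = 16
f^(5)(0) = -61
So c_5 = f^(5)(0)/5! = -61/120.

-61/120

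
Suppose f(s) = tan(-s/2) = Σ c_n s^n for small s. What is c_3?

-1/24

Apply the Taylor formula c_k = f^(k)(a)/k!.
f(0) = 0
f′(0) = -1/2
f′′(0) = 0
f′′′(0) = -1/4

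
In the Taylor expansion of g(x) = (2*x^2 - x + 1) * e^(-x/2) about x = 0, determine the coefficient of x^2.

Distribute the polynomial across the series and collect like powers.
g(0) = 1
g′(0) = -3/2
g′′(0) = 21/4
So c_2 = g′′(0)/2! = 21/8.

21/8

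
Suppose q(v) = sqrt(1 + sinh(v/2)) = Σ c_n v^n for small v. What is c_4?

Compose series: expand the inner function first, then feed it into the outer expansion.
[v^0] = 1;  [v^1] = 1/4;  [v^2] = -1/32;  [v^3] = 7/384;  [v^4] = -31/6144.

-31/6144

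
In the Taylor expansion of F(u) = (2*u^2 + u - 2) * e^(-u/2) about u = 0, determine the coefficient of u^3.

-5/6

Multiply each power in the prefactor through the base expansion.
[u^0] = -2;  [u^1] = 2;  [u^2] = 5/4;  [u^3] = -5/6.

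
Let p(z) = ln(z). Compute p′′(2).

-1/4

The coefficient of (z - 2)^2 in the expansion is -1/8, so p′′(2) = 2! * (-1/8) = -1/4.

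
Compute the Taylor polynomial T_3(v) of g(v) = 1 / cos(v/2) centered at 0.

Divide the numerator series by the denominator series (power-series long division).
g(0) = 1
g′(0) = 0
g′′(0) = 1/4
g′′′(0) = 0
Dividing each by k! gives the coefficients c_0, ..., c_3.

v^2/8 + 1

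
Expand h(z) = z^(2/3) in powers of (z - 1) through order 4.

-7*(z - 1)^4/243 + 4*(z - 1)^3/81 - (z - 1)^2/9 + 2*(z - 1)/3 + 1

h(1) = 1
h′(1) = 2/3
h′′(1) = -2/9
h′′′(1) = 8/27
h^(4)(1) = -56/81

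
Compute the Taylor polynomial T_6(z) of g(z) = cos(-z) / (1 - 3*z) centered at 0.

Multiply the numerator's expansion by the denominator's geometric series.
g(0) = 1
g′(0) = 3
g′′(0) = 17
g′′′(0) = 153
g^(4)(0) = 1837
g^(5)(0) = 27555
g^(6)(0) = 495989

495989*z^6/720 + 1837*z^5/8 + 1837*z^4/24 + 51*z^3/2 + 17*z^2/2 + 3*z + 1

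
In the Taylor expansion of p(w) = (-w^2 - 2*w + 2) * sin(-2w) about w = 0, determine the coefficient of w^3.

Distribute the polynomial across the series and collect like powers.
p(0) = 0
p′(0) = -4
p′′(0) = 8
p′′′(0) = 28
The Taylor polynomial is Σ p^(k)(0)/k! · w^k.

14/3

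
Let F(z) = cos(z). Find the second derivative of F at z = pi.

The coefficient of (z - pi)^2 in the expansion is 1/2, so F′′(pi) = 2! * (1/2) = 1.

1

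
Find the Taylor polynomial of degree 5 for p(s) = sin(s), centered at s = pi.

Compute the successive derivatives at the expansion point and divide by k!.
p(pi) = 0
p′(pi) = -1
p′′(pi) = 0
p′′′(pi) = 1
p^(4)(pi) = 0
p^(5)(pi) = -1
Then c_k = p^(k)(pi)/k! gives each Taylor coefficient.

-(s - pi)^5/120 + (s - pi)^3/6 - (s - pi)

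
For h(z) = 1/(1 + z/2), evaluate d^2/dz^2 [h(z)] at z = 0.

1/2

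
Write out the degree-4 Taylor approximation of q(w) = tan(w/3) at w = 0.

q(0) = 0
q′(0) = 1/3
q′′(0) = 0
q′′′(0) = 2/27
q^(4)(0) = 0
The Taylor polynomial is Σ q^(k)(0)/k! · w^k.

w^3/81 + w/3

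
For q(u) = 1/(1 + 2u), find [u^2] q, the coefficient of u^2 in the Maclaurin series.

4

Differentiate repeatedly and evaluate at the center.
q(0) = 1
q′(0) = -2
q′′(0) = 8
So c_2 = q′′(0)/2! = 4.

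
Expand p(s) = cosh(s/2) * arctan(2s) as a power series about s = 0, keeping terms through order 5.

Multiply the two series term by term and collect like powers.

1943*s^5/320 - 29*s^3/12 + 2*s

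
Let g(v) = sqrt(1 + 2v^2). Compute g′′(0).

2

Compute the successive derivatives at the expansion point and divide by k!.
The coefficient of v^2 in the expansion is 1, so g′′(0) = 2! * (1) = 2.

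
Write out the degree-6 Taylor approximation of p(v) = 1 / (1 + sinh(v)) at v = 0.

Expand as Σ (-1)^k u^k with u equal to the inner function's series.
p(0) = 1
p′(0) = -1
p′′(0) = 2
p′′′(0) = -7
p^(4)(0) = 32
p^(5)(0) = -181
p^(6)(0) = 1232

77*v^6/45 - 181*v^5/120 + 4*v^4/3 - 7*v^3/6 + v^2 - v + 1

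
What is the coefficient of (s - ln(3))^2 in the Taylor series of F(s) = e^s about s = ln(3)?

Compute the successive derivatives at the expansion point and divide by k!.
[(s - ln(3))^0] = 3;  [(s - ln(3))^1] = 3;  [(s - ln(3))^2] = 3/2.
So c_2 = F′′(ln(3))/2! = 3/2.

3/2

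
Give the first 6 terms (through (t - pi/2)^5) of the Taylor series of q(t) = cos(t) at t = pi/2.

-(t - pi/2)^5/120 + (t - pi/2)^3/6 - (t - pi/2)

Differentiate repeatedly and evaluate at the center.
q(pi/2) = 0
q′(pi/2) = -1
q′′(pi/2) = 0
q′′′(pi/2) = 1
q^(4)(pi/2) = 0
q^(5)(pi/2) = -1
The Taylor polynomial is Σ q^(k)(pi/2)/k! · (t - pi/2)^k.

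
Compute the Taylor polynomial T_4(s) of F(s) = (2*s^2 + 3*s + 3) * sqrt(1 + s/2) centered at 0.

Shift and add copies of the series according to the polynomial's terms.
F(0) = 3
F′(0) = 15/4
F′′(0) = 85/16
F′′′(0) = 165/64
F^(4)(0) = -285/256
Dividing each by k! gives the coefficients c_0, ..., c_4.

-95*s^4/2048 + 55*s^3/128 + 85*s^2/32 + 15*s/4 + 3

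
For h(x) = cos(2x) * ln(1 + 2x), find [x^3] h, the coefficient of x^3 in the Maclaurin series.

Take the Cauchy product of the two expansions.
[x^0] = 0;  [x^1] = 2;  [x^2] = -2;  [x^3] = -4/3.

-4/3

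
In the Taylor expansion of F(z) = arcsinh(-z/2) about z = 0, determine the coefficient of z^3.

1/48

F(0) = 0
F′(0) = -1/2
F′′(0) = 0
F′′′(0) = 1/8
So c_3 = F′′′(0)/3! = 1/48.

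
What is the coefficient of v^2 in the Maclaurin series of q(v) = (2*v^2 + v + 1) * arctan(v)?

1

Shift and add copies of the series according to the polynomial's terms.
[v^0] = 0;  [v^1] = 1;  [v^2] = 1.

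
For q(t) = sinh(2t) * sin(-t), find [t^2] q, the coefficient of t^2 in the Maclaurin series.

-2

Multiply the two series term by term and collect like powers.
[t^0] = 0;  [t^1] = 0;  [t^2] = -2.
So c_2 = q′′(0)/2! = -2.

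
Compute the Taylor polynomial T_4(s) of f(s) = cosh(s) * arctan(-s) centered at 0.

Take the Cauchy product of the two expansions.
f(0) = 0
f′(0) = -1
f′′(0) = 0
f′′′(0) = -1
f^(4)(0) = 0
The Taylor polynomial is Σ f^(k)(0)/k! · s^k.

-s^3/6 - s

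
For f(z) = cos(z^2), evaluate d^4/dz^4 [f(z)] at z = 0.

-12

The coefficient of z^4 in the expansion is -1/2, so f^(4)(0) = 4! * (-1/2) = -12.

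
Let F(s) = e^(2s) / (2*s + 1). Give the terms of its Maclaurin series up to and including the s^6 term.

Expand 1/(denominator) as a geometric series and multiply by the numerator's series.
[s^0] = 1;  [s^1] = 0;  [s^2] = 2;  [s^3] = -8/3;  [s^4] = 6;  [s^5] = -176/15;  [s^6] = 212/9.

212*s^6/9 - 176*s^5/15 + 6*s^4 - 8*s^3/3 + 2*s^2 + 1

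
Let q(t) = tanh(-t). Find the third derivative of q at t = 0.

The coefficient of t^3 in the expansion is 1/3, so q′′′(0) = 3! * (1/3) = 2.

2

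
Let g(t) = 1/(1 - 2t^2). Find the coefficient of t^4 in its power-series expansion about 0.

4

Apply the Taylor formula c_k = f^(k)(a)/k!.
g(0) = 1
g′(0) = 0
g′′(0) = 4
g′′′(0) = 0
g^(4)(0) = 96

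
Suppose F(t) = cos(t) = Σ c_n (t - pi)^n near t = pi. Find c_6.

1/720

Use the known series and substitute for the argument.
F(pi) = -1
F′(pi) = 0
F′′(pi) = 1
F′′′(pi) = 0
F^(4)(pi) = -1
F^(5)(pi) = 0
F^(6)(pi) = 1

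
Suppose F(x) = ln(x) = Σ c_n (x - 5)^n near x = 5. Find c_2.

-1/50

Apply the Taylor formula c_k = f^(k)(a)/k!.
[(x - 5)^0] = ln(5);  [(x - 5)^1] = 1/5;  [(x - 5)^2] = -1/50.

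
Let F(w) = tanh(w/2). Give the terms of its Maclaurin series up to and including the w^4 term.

-w^3/24 + w/2

Compute the successive derivatives at the expansion point and divide by k!.
[w^0] = 0;  [w^1] = 1/2;  [w^2] = 0;  [w^3] = -1/24;  [w^4] = 0.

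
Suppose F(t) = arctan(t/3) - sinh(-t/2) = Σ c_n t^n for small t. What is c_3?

11/1296

Combine the two series term by term.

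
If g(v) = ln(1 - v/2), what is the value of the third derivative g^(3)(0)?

Use the known series and substitute for the argument.
The coefficient of v^3 in the expansion is -1/24, so g′′′(0) = 3! * (-1/24) = -1/4.

-1/4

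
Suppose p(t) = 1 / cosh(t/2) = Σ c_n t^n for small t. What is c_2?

Divide the numerator series by the denominator series (power-series long division).
p(0) = 1
p′(0) = 0
p′′(0) = -1/4
Then c_k = p^(k)(0)/k! gives each Taylor coefficient.

-1/8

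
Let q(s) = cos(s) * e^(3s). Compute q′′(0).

8

Take the Cauchy product of the two expansions.
The coefficient of s^2 in the expansion is 4, so q′′(0) = 2! * (4) = 8.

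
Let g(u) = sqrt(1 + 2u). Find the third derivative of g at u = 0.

3

The coefficient of u^3 in the expansion is 1/2, so g′′′(0) = 3! * (1/2) = 3.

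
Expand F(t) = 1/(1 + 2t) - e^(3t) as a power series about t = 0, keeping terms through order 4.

101*t^4/8 - 25*t^3/2 - t^2/2 - 5*t

Combine the two series term by term.
F(0) = 0
F′(0) = -5
F′′(0) = -1
F′′′(0) = -75
F^(4)(0) = 303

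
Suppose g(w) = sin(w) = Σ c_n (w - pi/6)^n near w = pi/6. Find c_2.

Apply the Taylor formula c_k = f^(k)(a)/k!.
[(w - pi/6)^0] = 1/2;  [(w - pi/6)^1] = sqrt(3)/2;  [(w - pi/6)^2] = -1/4.
So c_2 = g′′(pi/6)/2! = -1/4.

-1/4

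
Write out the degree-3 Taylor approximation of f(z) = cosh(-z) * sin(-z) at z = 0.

-z^3/3 - z

Multiply the two series term by term and collect like powers.
f(0) = 0
f′(0) = -1
f′′(0) = 0
f′′′(0) = -2
Dividing each by k! gives the coefficients c_0, ..., c_3.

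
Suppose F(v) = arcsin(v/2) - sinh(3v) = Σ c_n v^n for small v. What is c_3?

Combine the two series term by term.

-215/48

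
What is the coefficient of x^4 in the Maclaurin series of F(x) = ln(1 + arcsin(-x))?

Compose series: expand the inner function first, then feed it into the outer expansion.
[x^0] = 0;  [x^1] = -1;  [x^2] = -1/2;  [x^3] = -1/2;  [x^4] = -5/12.

-5/12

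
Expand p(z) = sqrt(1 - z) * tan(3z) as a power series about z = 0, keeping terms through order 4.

Write out both Maclaurin series and multiply, keeping only the needed powers.

-75*z^4/16 + 69*z^3/8 - 3*z^2/2 + 3*z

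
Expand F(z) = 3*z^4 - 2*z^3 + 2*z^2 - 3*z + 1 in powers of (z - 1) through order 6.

[(z - 1)^0] = 1;  [(z - 1)^1] = 7;  [(z - 1)^2] = 14;  [(z - 1)^3] = 10;  [(z - 1)^4] = 3;  [(z - 1)^5] = 0;  [(z - 1)^6] = 0.

3*(z - 1)^4 + 10*(z - 1)^3 + 14*(z - 1)^2 + 7*(z - 1) + 1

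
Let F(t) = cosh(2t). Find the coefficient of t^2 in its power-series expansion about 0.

Use the known series and substitute for the argument.
F(0) = 1
F′(0) = 0
F′′(0) = 4
Dividing each by k! gives the coefficients c_0, ..., c_2.

2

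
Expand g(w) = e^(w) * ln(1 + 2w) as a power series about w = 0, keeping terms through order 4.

-2*w^4 + 5*w^3/3 + 2*w

Expand each factor separately, then convolve coefficients.
[w^0] = 0;  [w^1] = 2;  [w^2] = 0;  [w^3] = 5/3;  [w^4] = -2.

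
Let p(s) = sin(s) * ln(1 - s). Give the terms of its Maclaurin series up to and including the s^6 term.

Write out both Maclaurin series and multiply, keeping only the needed powers.
p(0) = 0
p′(0) = 0
p′′(0) = -2
p′′′(0) = -3
p^(4)(0) = -4
p^(5)(0) = -20
p^(6)(0) = -110
Then c_k = p^(k)(0)/k! gives each Taylor coefficient.

-11*s^6/72 - s^5/6 - s^4/6 - s^3/2 - s^2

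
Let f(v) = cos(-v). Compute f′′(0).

From the series, [v^2] f = -1/2; multiply by 2! = 2 to get -1.

-1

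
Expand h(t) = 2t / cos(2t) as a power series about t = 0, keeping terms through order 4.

Write the quotient as an unknown series and match coefficients against numerator = denominator · series.
h(0) = 0
h′(0) = 2
h′′(0) = 0
h′′′(0) = 24
h^(4)(0) = 0

4*t^3 + 2*t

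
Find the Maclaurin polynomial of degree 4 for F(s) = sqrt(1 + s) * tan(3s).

Write out both Maclaurin series and multiply, keeping only the needed powers.
F(0) = 0
F′(0) = 3
F′′(0) = 3
F′′′(0) = 207/4
F^(4)(0) = 225/2

75*s^4/16 + 69*s^3/8 + 3*s^2/2 + 3*s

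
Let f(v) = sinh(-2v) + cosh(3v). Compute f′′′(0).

-8

Expand each term separately and add.
The coefficient of v^3 in the expansion is -4/3, so f′′′(0) = 3! * (-4/3) = -8.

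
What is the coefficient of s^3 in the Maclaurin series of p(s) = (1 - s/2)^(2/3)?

p(0) = 1
p′(0) = -1/3
p′′(0) = -1/18
p′′′(0) = -1/27
Dividing each by k! gives the coefficients c_0, ..., c_3.

-1/162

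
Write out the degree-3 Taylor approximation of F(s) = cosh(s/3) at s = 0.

s^2/18 + 1

Differentiate repeatedly and evaluate at the center.
F(0) = 1
F′(0) = 0
F′′(0) = 1/9
F′′′(0) = 0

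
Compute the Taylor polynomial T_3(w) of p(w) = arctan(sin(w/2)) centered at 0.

-w^3/16 + w/2

Plug the Maclaurin series of the inner function into that of the outer and collect terms.
p(0) = 0
p′(0) = 1/2
p′′(0) = 0
p′′′(0) = -3/8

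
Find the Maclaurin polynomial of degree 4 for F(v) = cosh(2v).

Use the known series and substitute for the argument.
F(0) = 1
F′(0) = 0
F′′(0) = 4
F′′′(0) = 0
F^(4)(0) = 16
The Taylor polynomial is Σ F^(k)(0)/k! · v^k.

2*v^4/3 + 2*v^2 + 1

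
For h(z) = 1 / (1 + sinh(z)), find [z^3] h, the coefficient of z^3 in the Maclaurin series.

-7/6

Expand as Σ (-1)^k u^k with u equal to the inner function's series.
[z^0] = 1;  [z^1] = -1;  [z^2] = 1;  [z^3] = -7/6.
So c_3 = h′′′(0)/3! = -7/6.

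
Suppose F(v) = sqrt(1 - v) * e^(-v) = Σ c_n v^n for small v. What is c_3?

-17/48

Expand each factor separately, then convolve coefficients.
F(0) = 1
F′(0) = -3/2
F′′(0) = 7/4
F′′′(0) = -17/8
So c_3 = F′′′(0)/3! = -17/48.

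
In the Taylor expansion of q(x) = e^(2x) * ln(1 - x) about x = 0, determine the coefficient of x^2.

Expand each factor separately, then convolve coefficients.
[x^0] = 0;  [x^1] = -1;  [x^2] = -5/2.
So c_2 = q′′(0)/2! = -5/2.

-5/2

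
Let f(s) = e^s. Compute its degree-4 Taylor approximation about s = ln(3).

Apply the Taylor formula c_k = f^(k)(a)/k!.
[(s - ln(3))^0] = 3;  [(s - ln(3))^1] = 3;  [(s - ln(3))^2] = 3/2;  [(s - ln(3))^3] = 1/2;  [(s - ln(3))^4] = 1/8.

(s - ln(3))^4/8 + (s - ln(3))^3/2 + 3*(s - ln(3))^2/2 + 3*(s - ln(3)) + 3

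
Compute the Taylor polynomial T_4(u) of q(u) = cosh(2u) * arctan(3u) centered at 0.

-3*u^3 + 3*u

Take the Cauchy product of the two expansions.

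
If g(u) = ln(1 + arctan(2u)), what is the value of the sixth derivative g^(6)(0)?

-4096

Compose series: expand the inner function first, then feed it into the outer expansion.
From the series, [u^6] g = -256/45; multiply by 6! = 720 to get -4096.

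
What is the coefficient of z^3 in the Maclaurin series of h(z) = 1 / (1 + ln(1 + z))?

Expand as Σ (-1)^k u^k with u equal to the inner function's series.

-7/3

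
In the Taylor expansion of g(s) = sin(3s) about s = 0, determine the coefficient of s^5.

g(0) = 0
g′(0) = 3
g′′(0) = 0
g′′′(0) = -27
g^(4)(0) = 0
g^(5)(0) = 243

81/40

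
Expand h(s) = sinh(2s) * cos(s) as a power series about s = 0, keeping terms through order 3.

s^3/3 + 2*s

Expand each factor separately, then convolve coefficients.
h(0) = 0
h′(0) = 2
h′′(0) = 0
h′′′(0) = 2
The Taylor polynomial is Σ h^(k)(0)/k! · s^k.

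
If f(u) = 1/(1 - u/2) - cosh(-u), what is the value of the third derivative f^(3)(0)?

3/4

Combine the two series term by term.
From the series, [u^3] f = 1/8; multiply by 3! = 6 to get 3/4.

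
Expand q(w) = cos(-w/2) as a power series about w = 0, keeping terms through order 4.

q(0) = 1
q′(0) = 0
q′′(0) = -1/4
q′′′(0) = 0
q^(4)(0) = 1/16

w^4/384 - w^2/8 + 1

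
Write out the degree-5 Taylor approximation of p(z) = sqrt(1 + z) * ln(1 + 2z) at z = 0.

Write out both Maclaurin series and multiply, keeping only the needed powers.
p(0) = 0
p′(0) = 2
p′′(0) = -2
p′′′(0) = 17/2
p^(4)(0) = -55
p^(5)(0) = 3709/8

3709*z^5/960 - 55*z^4/24 + 17*z^3/12 - z^2 + 2*z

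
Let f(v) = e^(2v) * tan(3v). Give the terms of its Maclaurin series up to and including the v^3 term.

15*v^3 + 6*v^2 + 3*v

Take the Cauchy product of the two expansions.
f(0) = 0
f′(0) = 3
f′′(0) = 12
f′′′(0) = 90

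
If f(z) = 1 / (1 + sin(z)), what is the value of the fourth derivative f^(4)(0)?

Write 1/(1+u) = 1 - u + u^2 - u^3 + ... and substitute the series for u.
The coefficient of z^4 in the expansion is 2/3, so f^(4)(0) = 4! * (2/3) = 16.

16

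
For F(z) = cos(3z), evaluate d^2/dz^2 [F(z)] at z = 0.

-9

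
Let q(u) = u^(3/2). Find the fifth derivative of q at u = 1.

-45/32

From the series, [(u - 1)^5] q = -3/256; multiply by 5! = 120 to get -45/32.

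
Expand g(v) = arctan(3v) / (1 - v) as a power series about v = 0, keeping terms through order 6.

Take the Cauchy product of the two expansions.
[v^0] = 0;  [v^1] = 3;  [v^2] = 3;  [v^3] = -6;  [v^4] = -6;  [v^5] = 213/5;  [v^6] = 213/5.

213*v^6/5 + 213*v^5/5 - 6*v^4 - 6*v^3 + 3*v^2 + 3*v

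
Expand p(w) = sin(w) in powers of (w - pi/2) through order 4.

(w - pi/2)^4/24 - (w - pi/2)^2/2 + 1

Apply the Taylor formula c_k = f^(k)(a)/k!.
p(pi/2) = 1
p′(pi/2) = 0
p′′(pi/2) = -1
p′′′(pi/2) = 0
p^(4)(pi/2) = 1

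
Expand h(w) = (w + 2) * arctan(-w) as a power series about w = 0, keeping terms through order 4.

w^4/3 + 2*w^3/3 - w^2 - 2*w

Multiply each power in the prefactor through the base expansion.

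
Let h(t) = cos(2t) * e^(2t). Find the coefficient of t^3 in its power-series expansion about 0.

Take the Cauchy product of the two expansions.
[t^0] = 1;  [t^1] = 2;  [t^2] = 0;  [t^3] = -8/3.

-8/3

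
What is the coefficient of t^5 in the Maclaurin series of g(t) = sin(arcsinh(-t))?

Substitute the inner expansion into the outer series and collect powers.
g(0) = 0
g′(0) = -1
g′′(0) = 0
g′′′(0) = 2
g^(4)(0) = 0
g^(5)(0) = -20
Dividing each by k! gives the coefficients c_0, ..., c_5.

-1/6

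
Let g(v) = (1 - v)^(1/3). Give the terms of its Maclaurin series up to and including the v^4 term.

g(0) = 1
g′(0) = -1/3
g′′(0) = -2/9
g′′′(0) = -10/27
g^(4)(0) = -80/81

-10*v^4/243 - 5*v^3/81 - v^2/9 - v/3 + 1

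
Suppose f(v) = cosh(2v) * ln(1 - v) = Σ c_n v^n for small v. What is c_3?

-7/3

Take the Cauchy product of the two expansions.
[v^0] = 0;  [v^1] = -1;  [v^2] = -1/2;  [v^3] = -7/3.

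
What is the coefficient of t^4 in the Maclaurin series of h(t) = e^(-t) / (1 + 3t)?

Expand each factor separately, then convolve coefficients.
[t^0] = 1;  [t^1] = -4;  [t^2] = 25/2;  [t^3] = -113/3;  [t^4] = 2713/24.

2713/24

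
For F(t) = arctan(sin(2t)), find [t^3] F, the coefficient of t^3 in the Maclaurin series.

-4

Plug the Maclaurin series of the inner function into that of the outer and collect terms.
F(0) = 0
F′(0) = 2
F′′(0) = 0
F′′′(0) = -24
Then c_k = F^(k)(0)/k! gives each Taylor coefficient.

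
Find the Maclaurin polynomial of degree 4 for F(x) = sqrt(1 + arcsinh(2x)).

x^4/24 - x^3/6 - x^2/2 + x + 1

Let u equal the inner series; expand the outer function in u and truncate.
[x^0] = 1;  [x^1] = 1;  [x^2] = -1/2;  [x^3] = -1/6;  [x^4] = 1/24.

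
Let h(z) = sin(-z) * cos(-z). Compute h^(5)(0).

Take the Cauchy product of the two expansions.
From the series, [z^5] h = -2/15; multiply by 5! = 120 to get -16.

-16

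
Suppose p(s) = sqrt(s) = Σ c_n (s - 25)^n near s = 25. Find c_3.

1/50000

[(s - 25)^0] = 5;  [(s - 25)^1] = 1/10;  [(s - 25)^2] = -1/1000;  [(s - 25)^3] = 1/50000.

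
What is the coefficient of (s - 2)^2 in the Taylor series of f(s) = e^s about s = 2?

e^(2)/2

Compute the successive derivatives at the expansion point and divide by k!.
f(2) = e^(2)
f′(2) = e^(2)
f′′(2) = e^(2)
So c_2 = f′′(2)/2! = e^(2)/2.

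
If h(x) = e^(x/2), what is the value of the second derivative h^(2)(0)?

1/4

Use the known series and substitute for the argument.
From the series, [x^2] h = 1/8; multiply by 2! = 2 to get 1/4.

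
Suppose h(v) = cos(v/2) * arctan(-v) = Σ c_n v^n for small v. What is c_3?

Write out both Maclaurin series and multiply, keeping only the needed powers.
[v^0] = 0;  [v^1] = -1;  [v^2] = 0;  [v^3] = 11/24.

11/24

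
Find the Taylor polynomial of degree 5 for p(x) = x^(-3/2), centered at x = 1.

-693*(x - 1)^5/256 + 315*(x - 1)^4/128 - 35*(x - 1)^3/16 + 15*(x - 1)^2/8 - 3*(x - 1)/2 + 1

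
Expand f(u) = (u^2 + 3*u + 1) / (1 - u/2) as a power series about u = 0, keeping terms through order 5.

Shift and add copies of the series according to the polynomial's terms.

11*u^5/32 + 11*u^4/16 + 11*u^3/8 + 11*u^2/4 + 7*u/2 + 1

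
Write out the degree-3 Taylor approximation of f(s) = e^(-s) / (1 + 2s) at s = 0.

-79*s^3/6 + 13*s^2/2 - 3*s + 1

Expand each factor separately, then convolve coefficients.
f(0) = 1
f′(0) = -3
f′′(0) = 13
f′′′(0) = -79
Dividing each by k! gives the coefficients c_0, ..., c_3.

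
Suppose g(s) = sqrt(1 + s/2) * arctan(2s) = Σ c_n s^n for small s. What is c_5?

Expand each factor separately, then convolve coefficients.
g(0) = 0
g′(0) = 2
g′′(0) = 1
g′′′(0) = -131/8
g^(4)(0) = -125/8
g^(5)(0) = 99509/128
Then c_k = g^(k)(0)/k! gives each Taylor coefficient.

99509/15360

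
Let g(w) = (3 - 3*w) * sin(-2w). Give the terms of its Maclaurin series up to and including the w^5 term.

-4*w^5/5 - 4*w^4 + 4*w^3 + 6*w^2 - 6*w

Distribute the polynomial across the series and collect like powers.
[w^0] = 0;  [w^1] = -6;  [w^2] = 6;  [w^3] = 4;  [w^4] = -4;  [w^5] = -4/5.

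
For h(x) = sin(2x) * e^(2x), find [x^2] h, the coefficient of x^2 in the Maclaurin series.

Take the Cauchy product of the two expansions.

4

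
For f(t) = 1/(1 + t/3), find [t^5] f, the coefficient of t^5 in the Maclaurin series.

Use the known series and substitute for the argument.
[t^0] = 1;  [t^1] = -1/3;  [t^2] = 1/9;  [t^3] = -1/27;  [t^4] = 1/81;  [t^5] = -1/243.
So c_5 = f^(5)(0)/5! = -1/243.

-1/243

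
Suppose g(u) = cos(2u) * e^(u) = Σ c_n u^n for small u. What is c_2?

-3/2

Multiply the two series term by term and collect like powers.
So c_2 = g′′(0)/2! = -3/2.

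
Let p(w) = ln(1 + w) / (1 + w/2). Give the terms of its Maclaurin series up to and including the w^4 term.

-2*w^4/3 + 5*w^3/6 - w^2 + w

Multiply the two series term by term and collect like powers.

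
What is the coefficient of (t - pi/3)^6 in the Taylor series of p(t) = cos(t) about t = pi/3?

Use the known series and substitute for the argument.
p(pi/3) = 1/2
p′(pi/3) = -sqrt(3)/2
p′′(pi/3) = -1/2
p′′′(pi/3) = sqrt(3)/2
p^(4)(pi/3) = 1/2
p^(5)(pi/3) = -sqrt(3)/2
p^(6)(pi/3) = -1/2
Then c_k = p^(k)(pi/3)/k! gives each Taylor coefficient.

-1/1440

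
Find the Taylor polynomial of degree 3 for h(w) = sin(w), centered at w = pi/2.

1 - (w - pi/2)^2/2

[(w - pi/2)^0] = 1;  [(w - pi/2)^1] = 0;  [(w - pi/2)^2] = -1/2;  [(w - pi/2)^3] = 0.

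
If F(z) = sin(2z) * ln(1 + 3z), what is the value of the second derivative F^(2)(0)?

Multiply the two series term by term and collect like powers.
From the series, [z^2] F = 6; multiply by 2! = 2 to get 12.

12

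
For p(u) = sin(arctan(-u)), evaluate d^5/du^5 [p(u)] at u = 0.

-45

Let u equal the inner series; expand the outer function in u and truncate.
The coefficient of u^5 in the expansion is -3/8, so p^(5)(0) = 5! * (-3/8) = -45.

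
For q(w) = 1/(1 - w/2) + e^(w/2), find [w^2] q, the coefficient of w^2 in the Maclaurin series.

Expand each term separately and add.
q(0) = 2
q′(0) = 1
q′′(0) = 3/4

3/8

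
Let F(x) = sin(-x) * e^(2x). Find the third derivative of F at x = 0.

Write out both Maclaurin series and multiply, keeping only the needed powers.
The coefficient of x^3 in the expansion is -11/6, so F′′′(0) = 3! * (-11/6) = -11.

-11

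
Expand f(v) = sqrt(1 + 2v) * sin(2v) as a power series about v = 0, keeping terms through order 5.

Multiply the two series term by term and collect like powers.
[v^0] = 0;  [v^1] = 2;  [v^2] = 2;  [v^3] = -7/3;  [v^4] = -1/3;  [v^5] = -19/60.

-19*v^5/60 - v^4/3 - 7*v^3/3 + 2*v^2 + 2*v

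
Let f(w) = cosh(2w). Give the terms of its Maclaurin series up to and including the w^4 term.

2*w^4/3 + 2*w^2 + 1

[w^0] = 1;  [w^1] = 0;  [w^2] = 2;  [w^3] = 0;  [w^4] = 2/3.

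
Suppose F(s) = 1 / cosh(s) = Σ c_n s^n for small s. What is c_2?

-1/2

Divide the numerator series by the denominator series (power-series long division).
F(0) = 1
F′(0) = 0
F′′(0) = -1
So c_2 = F′′(0)/2! = -1/2.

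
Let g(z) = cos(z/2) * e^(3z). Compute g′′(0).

Expand each factor separately, then convolve coefficients.
The coefficient of z^2 in the expansion is 35/8, so g′′(0) = 2! * (35/8) = 35/4.

35/4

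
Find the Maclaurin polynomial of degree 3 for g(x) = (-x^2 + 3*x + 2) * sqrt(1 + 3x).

Shift and add copies of the series according to the polynomial's terms.
g(0) = 2
g′(0) = 6
g′′(0) = 5/2
g′′′(0) = -9

-3*x^3/2 + 5*x^2/4 + 6*x + 2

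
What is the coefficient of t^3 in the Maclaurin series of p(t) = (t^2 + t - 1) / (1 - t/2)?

Distribute the polynomial across the series and collect like powers.
p(0) = -1
p′(0) = 1/2
p′′(0) = 5/2
p′′′(0) = 15/4
So c_3 = p′′′(0)/3! = 5/8.

5/8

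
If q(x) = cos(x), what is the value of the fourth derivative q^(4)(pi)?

Apply the Taylor formula c_k = f^(k)(a)/k!.
The coefficient of (x - pi)^4 in the expansion is -1/24, so q^(4)(pi) = 4! * (-1/24) = -1.

-1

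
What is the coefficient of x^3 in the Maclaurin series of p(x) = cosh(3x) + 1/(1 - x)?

Expand each term separately and add.
p(0) = 2
p′(0) = 1
p′′(0) = 11
p′′′(0) = 6

1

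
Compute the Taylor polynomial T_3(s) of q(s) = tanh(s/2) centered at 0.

q(0) = 0
q′(0) = 1/2
q′′(0) = 0
q′′′(0) = -1/4

-s^3/24 + s/2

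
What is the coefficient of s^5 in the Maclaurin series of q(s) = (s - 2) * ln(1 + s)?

-13/20

Shift and add copies of the series according to the polynomial's terms.
So c_5 = q^(5)(0)/5! = -13/20.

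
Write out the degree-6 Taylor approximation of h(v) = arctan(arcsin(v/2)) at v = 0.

Plug the Maclaurin series of the inner function into that of the outer and collect terms.
[v^0] = 0;  [v^1] = 1/2;  [v^2] = 0;  [v^3] = -1/48;  [v^4] = 0;  [v^5] = 13/3840;  [v^6] = 0.

13*v^5/3840 - v^3/48 + v/2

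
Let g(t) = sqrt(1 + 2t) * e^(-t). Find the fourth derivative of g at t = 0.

-36

Multiply the two series term by term and collect like powers.
The coefficient of t^4 in the expansion is -3/2, so g^(4)(0) = 4! * (-3/2) = -36.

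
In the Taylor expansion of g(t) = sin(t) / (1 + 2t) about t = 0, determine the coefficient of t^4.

-23/3

Write out both Maclaurin series and multiply, keeping only the needed powers.
[t^0] = 0;  [t^1] = 1;  [t^2] = -2;  [t^3] = 23/6;  [t^4] = -23/3.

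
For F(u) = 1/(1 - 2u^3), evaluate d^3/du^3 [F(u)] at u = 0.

12

The coefficient of u^3 in the expansion is 2, so F′′′(0) = 3! * (2) = 12.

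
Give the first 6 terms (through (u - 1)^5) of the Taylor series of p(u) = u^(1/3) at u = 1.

22*(u - 1)^5/729 - 10*(u - 1)^4/243 + 5*(u - 1)^3/81 - (u - 1)^2/9 + (u - 1)/3 + 1

p(1) = 1
p′(1) = 1/3
p′′(1) = -2/9
p′′′(1) = 10/27
p^(4)(1) = -80/81
p^(5)(1) = 880/243
Then c_k = p^(k)(1)/k! gives each Taylor coefficient.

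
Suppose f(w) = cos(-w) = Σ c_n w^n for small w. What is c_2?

-1/2

[w^0] = 1;  [w^1] = 0;  [w^2] = -1/2.
So c_2 = f′′(0)/2! = -1/2.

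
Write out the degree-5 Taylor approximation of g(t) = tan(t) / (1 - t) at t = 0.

Multiply the two series term by term and collect like powers.
[t^0] = 0;  [t^1] = 1;  [t^2] = 1;  [t^3] = 4/3;  [t^4] = 4/3;  [t^5] = 22/15.

22*t^5/15 + 4*t^4/3 + 4*t^3/3 + t^2 + t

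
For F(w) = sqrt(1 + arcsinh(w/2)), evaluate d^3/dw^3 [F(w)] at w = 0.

Let u equal the inner series; expand the outer function in u and truncate.
The coefficient of w^3 in the expansion is -1/384, so F′′′(0) = 3! * (-1/384) = -1/64.

-1/64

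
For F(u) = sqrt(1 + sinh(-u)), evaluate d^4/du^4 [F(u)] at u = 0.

-31/16

Let u equal the inner series; expand the outer function in u and truncate.
The coefficient of u^4 in the expansion is -31/384, so F^(4)(0) = 4! * (-31/384) = -31/16.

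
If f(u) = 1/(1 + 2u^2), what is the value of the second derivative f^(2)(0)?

Compute the successive derivatives at the expansion point and divide by k!.
The coefficient of u^2 in the expansion is -2, so f′′(0) = 2! * (-2) = -4.

-4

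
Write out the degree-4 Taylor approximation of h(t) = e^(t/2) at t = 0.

h(0) = 1
h′(0) = 1/2
h′′(0) = 1/4
h′′′(0) = 1/8
h^(4)(0) = 1/16

t^4/384 + t^3/48 + t^2/8 + t/2 + 1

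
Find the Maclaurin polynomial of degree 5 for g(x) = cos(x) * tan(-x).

-x^5/120 + x^3/6 - x

Take the Cauchy product of the two expansions.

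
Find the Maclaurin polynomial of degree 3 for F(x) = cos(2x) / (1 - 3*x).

21*x^3 + 7*x^2 + 3*x + 1

Use 1/(1 - r) = Σ r^k on the denominator, then take the Cauchy product.
F(0) = 1
F′(0) = 3
F′′(0) = 14
F′′′(0) = 126
Dividing each by k! gives the coefficients c_0, ..., c_3.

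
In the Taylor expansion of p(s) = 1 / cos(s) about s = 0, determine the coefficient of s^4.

5/24

Divide the numerator series by the denominator series (power-series long division).
[s^0] = 1;  [s^1] = 0;  [s^2] = 1/2;  [s^3] = 0;  [s^4] = 5/24.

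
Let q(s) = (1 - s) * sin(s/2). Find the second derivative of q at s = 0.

-1

Shift and add copies of the series according to the polynomial's terms.
From the series, [s^2] q = -1/2; multiply by 2! = 2 to get -1.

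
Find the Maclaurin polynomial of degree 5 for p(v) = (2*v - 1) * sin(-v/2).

Distribute the polynomial across the series and collect like powers.
p(0) = 0
p′(0) = 1/2
p′′(0) = -2
p′′′(0) = -1/8
p^(4)(0) = 1
p^(5)(0) = 1/32
Then c_k = p^(k)(0)/k! gives each Taylor coefficient.

v^5/3840 + v^4/24 - v^3/48 - v^2 + v/2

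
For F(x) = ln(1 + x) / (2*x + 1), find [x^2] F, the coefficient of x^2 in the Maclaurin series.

-5/2

Multiply the numerator's expansion by the denominator's geometric series.
[x^0] = 0;  [x^1] = 1;  [x^2] = -5/2.
So c_2 = F′′(0)/2! = -5/2.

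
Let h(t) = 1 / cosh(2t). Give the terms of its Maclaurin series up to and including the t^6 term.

-244*t^6/45 + 10*t^4/3 - 2*t^2 + 1

Write the quotient as an unknown series and match coefficients against numerator = denominator · series.
[t^0] = 1;  [t^1] = 0;  [t^2] = -2;  [t^3] = 0;  [t^4] = 10/3;  [t^5] = 0;  [t^6] = -244/45.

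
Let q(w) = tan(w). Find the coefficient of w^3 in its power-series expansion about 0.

1/3

Apply the Taylor formula c_k = f^(k)(a)/k!.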